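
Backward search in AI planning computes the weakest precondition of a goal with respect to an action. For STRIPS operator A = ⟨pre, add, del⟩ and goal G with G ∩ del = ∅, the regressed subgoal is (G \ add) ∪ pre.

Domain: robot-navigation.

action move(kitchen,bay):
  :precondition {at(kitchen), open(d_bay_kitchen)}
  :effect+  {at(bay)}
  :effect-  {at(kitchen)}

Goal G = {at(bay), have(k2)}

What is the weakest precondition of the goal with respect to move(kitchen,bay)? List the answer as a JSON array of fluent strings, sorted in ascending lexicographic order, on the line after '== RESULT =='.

Compute (G \ add) ∪ pre:
  G ∩ del = {}  (empty — regression defined)
  G \ add = {at(bay), have(k2)} \ {at(bay)} = {have(k2)}
  ∪ pre   = {have(k2)} ∪ {at(kitchen), open(d_bay_kitchen)}
          = {at(kitchen), have(k2), open(d_bay_kitchen)}

== RESULT ==
["at(kitchen)", "have(k2)", "open(d_bay_kitchen)"]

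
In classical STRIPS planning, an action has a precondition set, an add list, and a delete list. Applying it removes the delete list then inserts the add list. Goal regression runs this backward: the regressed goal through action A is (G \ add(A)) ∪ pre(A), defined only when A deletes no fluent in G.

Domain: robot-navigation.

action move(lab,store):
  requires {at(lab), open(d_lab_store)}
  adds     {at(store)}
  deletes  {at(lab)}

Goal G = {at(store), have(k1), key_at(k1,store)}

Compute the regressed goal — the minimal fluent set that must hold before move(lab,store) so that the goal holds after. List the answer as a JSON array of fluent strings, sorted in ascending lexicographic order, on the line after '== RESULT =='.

Compute (G \ add) ∪ pre:
  G ∩ del = {}  (empty — regression defined)
  G \ add = {at(store), have(k1), key_at(k1,store)} \ {at(store)} = {have(k1), key_at(k1,store)}
  ∪ pre   = {have(k1), key_at(k1,store)} ∪ {at(lab), open(d_lab_store)}
          = {at(lab), have(k1), key_at(k1,store), open(d_lab_store)}

== RESULT ==
["at(lab)", "have(k1)", "key_at(k1,store)", "open(d_lab_store)"]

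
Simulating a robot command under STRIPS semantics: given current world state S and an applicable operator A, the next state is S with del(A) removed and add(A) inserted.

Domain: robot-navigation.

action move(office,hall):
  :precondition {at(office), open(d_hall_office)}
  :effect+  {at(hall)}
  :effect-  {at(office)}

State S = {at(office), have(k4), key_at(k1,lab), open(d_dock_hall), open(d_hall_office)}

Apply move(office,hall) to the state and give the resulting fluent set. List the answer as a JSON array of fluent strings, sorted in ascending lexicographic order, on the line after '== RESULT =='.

Compute (S \ del) ∪ add:
  pre ⊆ S: {at(office), open(d_hall_office)} ⊆ S  — applicable
  S \ del = {have(k4), key_at(k1,lab), open(d_dock_hall), open(d_hall_office)}
  ∪ add   = {at(hall), have(k4), key_at(k1,lab), open(d_dock_hall), open(d_hall_office)}

== RESULT ==
["at(hall)", "have(k4)", "key_at(k1,lab)", "open(d_dock_hall)", "open(d_hall_office)"]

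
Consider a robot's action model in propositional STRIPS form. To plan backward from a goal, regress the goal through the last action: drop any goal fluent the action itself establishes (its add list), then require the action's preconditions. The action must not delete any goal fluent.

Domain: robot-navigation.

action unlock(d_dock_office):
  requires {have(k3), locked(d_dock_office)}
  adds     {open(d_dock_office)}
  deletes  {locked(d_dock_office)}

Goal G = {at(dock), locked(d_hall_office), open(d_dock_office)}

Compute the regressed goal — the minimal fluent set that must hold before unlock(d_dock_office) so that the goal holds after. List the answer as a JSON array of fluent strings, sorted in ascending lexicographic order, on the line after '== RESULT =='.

Regress:
  G ∩ del = {}  (empty — regression defined)
  G \ add = {at(dock), locked(d_hall_office), open(d_dock_office)} \ {open(d_dock_office)} = {at(dock), locked(d_hall_office)}
  ∪ pre   = {at(dock), locked(d_hall_office)} ∪ {have(k3), locked(d_dock_office)}
          = {at(dock), have(k3), locked(d_dock_office), locked(d_hall_office)}

== RESULT ==
["at(dock)", "have(k3)", "locked(d_dock_office)", "locked(d_hall_office)"]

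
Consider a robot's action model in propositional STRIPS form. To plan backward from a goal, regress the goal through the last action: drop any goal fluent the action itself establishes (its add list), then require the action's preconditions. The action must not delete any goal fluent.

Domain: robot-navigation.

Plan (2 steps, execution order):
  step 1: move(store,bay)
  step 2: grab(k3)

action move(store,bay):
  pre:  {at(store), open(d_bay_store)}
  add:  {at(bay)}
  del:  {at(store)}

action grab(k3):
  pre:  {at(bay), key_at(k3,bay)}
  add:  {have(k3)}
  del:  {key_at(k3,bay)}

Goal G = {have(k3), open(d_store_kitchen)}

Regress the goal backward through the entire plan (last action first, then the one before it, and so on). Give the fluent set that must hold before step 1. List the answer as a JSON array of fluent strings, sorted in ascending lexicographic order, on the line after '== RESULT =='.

Work backward from the goal:
  through step 2 (grab(k3)): drop {have(k3)}, keep {open(d_store_kitchen)}, require {at(bay), key_at(k3,bay)}
    → {at(bay), key_at(k3,bay), open(d_store_kitchen)}
  through step 1 (move(store,bay)): drop {at(bay)}, keep {key_at(k3,bay), open(d_store_kitchen)}, require {at(store), open(d_bay_store)}
    → {at(store), key_at(k3,bay), open(d_bay_store), open(d_store_kitchen)}

== RESULT ==
["at(store)", "key_at(k3,bay)", "open(d_bay_store)", "open(d_store_kitchen)"]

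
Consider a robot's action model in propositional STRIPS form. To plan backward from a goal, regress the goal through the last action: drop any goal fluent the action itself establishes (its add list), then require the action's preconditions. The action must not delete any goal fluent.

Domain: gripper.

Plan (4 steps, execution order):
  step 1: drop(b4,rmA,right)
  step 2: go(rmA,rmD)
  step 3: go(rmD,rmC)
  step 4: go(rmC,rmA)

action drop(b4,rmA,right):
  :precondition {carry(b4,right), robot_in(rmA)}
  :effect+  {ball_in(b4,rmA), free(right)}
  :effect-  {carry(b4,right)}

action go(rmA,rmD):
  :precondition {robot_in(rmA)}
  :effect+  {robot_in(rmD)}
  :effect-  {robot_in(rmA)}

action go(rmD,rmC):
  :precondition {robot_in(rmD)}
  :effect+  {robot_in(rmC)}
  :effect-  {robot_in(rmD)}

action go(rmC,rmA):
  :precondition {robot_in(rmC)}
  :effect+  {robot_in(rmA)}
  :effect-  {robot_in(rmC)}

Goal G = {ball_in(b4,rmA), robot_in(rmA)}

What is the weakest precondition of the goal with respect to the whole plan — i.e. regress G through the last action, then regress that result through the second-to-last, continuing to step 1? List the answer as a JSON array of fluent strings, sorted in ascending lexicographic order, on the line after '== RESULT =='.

Work backward from the goal:
  through step 4 (go(rmC,rmA)): drop {robot_in(rmA)}, keep {ball_in(b4,rmA)}, require {robot_in(rmC)}
    → {ball_in(b4,rmA), robot_in(rmC)}
  through step 3 (go(rmD,rmC)): drop {robot_in(rmC)}, keep {ball_in(b4,rmA)}, require {robot_in(rmD)}
    → {ball_in(b4,rmA), robot_in(rmD)}
  through step 2 (go(rmA,rmD)): drop {robot_in(rmD)}, keep {ball_in(b4,rmA)}, require {robot_in(rmA)}
    → {ball_in(b4,rmA), robot_in(rmA)}
  through step 1 (drop(b4,rmA,right)): drop {ball_in(b4,rmA)}, keep {robot_in(rmA)}, require {carry(b4,right), robot_in(rmA)}
    → {carry(b4,right), robot_in(rmA)}

== RESULT ==
["carry(b4,right)", "robot_in(rmA)"]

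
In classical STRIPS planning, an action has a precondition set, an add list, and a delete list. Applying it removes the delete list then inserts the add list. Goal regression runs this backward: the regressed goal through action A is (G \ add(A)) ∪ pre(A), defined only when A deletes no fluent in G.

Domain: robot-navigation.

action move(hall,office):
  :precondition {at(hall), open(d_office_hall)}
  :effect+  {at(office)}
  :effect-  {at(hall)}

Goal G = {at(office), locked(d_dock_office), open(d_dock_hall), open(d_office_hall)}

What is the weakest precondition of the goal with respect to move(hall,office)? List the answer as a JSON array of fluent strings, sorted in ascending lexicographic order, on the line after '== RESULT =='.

Regress:
  G ∩ del = {}  (empty — regression defined)
  G \ add = {at(office), locked(d_dock_office), open(d_dock_hall), open(d_office_hall)} \ {at(office)} = {locked(d_dock_office), open(d_dock_hall), open(d_office_hall)}
  ∪ pre   = {locked(d_dock_office), open(d_dock_hall), open(d_office_hall)} ∪ {at(hall), open(d_office_hall)}
          = {at(hall), locked(d_dock_office), open(d_dock_hall), open(d_office_hall)}

== RESULT ==
["at(hall)", "locked(d_dock_office)", "open(d_dock_hall)", "open(d_office_hall)"]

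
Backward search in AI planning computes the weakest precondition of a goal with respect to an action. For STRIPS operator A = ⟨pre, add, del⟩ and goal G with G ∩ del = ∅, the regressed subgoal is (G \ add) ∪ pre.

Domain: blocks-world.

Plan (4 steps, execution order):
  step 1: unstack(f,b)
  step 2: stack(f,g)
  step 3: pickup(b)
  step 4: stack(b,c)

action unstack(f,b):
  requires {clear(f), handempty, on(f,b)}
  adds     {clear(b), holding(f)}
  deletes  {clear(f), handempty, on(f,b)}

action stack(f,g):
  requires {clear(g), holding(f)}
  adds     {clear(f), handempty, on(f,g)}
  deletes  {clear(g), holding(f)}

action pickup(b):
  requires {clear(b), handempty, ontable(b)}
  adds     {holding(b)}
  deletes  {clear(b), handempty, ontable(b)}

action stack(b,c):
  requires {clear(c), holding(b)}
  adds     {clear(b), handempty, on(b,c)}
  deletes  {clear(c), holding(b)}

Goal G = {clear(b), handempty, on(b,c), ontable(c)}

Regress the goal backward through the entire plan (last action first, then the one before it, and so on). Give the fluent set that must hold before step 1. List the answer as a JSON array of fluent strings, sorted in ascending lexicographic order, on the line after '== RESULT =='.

Regress step by step:
  through step 4 (stack(b,c)): drop {clear(b), handempty, on(b,c)}, keep {ontable(c)}, require {clear(c), holding(b)}
    → {clear(c), holding(b), ontable(c)}
  through step 3 (pickup(b)): drop {holding(b)}, keep {clear(c), ontable(c)}, require {clear(b), handempty, ontable(b)}
    → {clear(b), clear(c), handempty, ontable(b), ontable(c)}
  through step 2 (stack(f,g)): drop {handempty}, keep {clear(b), clear(c), ontable(b), ontable(c)}, require {clear(g), holding(f)}
    → {clear(b), clear(c), clear(g), holding(f), ontable(b), ontable(c)}
  through step 1 (unstack(f,b)): drop {clear(b), holding(f)}, keep {clear(c), clear(g), ontable(b), ontable(c)}, require {clear(f), handempty, on(f,b)}
    → {clear(c), clear(f), clear(g), handempty, on(f,b), ontable(b), ontable(c)}

== RESULT ==
["clear(c)", "clear(f)", "clear(g)", "handempty", "on(f,b)", "ontable(b)", "ontable(c)"]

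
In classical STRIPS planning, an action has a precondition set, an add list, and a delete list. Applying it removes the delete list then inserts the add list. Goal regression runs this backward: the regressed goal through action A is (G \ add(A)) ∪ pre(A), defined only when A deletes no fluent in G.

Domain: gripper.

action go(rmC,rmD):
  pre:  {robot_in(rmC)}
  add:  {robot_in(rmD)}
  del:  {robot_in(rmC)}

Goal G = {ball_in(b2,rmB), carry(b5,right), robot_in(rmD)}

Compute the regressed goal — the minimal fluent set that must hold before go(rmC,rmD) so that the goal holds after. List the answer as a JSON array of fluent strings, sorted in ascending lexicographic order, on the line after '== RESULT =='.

Regress:
  G ∩ del = {}  (empty — regression defined)
  G \ add = {ball_in(b2,rmB), carry(b5,right), robot_in(rmD)} \ {robot_in(rmD)} = {ball_in(b2,rmB), carry(b5,right)}
  ∪ pre   = {ball_in(b2,rmB), carry(b5,right)} ∪ {robot_in(rmC)}
          = {ball_in(b2,rmB), carry(b5,right), robot_in(rmC)}

== RESULT ==
["ball_in(b2,rmB)", "carry(b5,right)", "robot_in(rmC)"]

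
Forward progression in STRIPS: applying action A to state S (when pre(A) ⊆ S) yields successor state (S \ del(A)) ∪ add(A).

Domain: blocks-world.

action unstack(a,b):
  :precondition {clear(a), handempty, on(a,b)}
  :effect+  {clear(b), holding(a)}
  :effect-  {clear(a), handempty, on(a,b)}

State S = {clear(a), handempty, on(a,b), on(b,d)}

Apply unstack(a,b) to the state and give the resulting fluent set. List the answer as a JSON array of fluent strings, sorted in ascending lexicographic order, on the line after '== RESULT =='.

Progress:
  pre ⊆ S: {clear(a), handempty, on(a,b)} ⊆ S  — applicable
  S \ del = {on(b,d)}
  ∪ add   = {clear(b), holding(a), on(b,d)}

== RESULT ==
["clear(b)", "holding(a)", "on(b,d)"]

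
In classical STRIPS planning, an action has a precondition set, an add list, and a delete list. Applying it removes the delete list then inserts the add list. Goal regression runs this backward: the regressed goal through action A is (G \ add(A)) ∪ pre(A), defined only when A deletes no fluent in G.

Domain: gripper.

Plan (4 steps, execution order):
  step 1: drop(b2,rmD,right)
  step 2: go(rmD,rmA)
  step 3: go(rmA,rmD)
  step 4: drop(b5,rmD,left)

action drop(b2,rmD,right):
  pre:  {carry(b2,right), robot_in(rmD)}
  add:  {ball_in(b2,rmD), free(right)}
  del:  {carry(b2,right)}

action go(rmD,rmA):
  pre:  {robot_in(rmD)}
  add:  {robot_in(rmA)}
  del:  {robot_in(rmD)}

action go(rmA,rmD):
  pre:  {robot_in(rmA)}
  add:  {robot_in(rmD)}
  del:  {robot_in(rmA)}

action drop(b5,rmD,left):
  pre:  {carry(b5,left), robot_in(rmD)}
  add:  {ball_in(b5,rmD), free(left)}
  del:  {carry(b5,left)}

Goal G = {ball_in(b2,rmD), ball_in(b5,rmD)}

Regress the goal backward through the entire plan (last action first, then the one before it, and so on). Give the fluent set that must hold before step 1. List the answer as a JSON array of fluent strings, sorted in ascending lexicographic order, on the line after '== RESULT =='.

Regress step by step:
  through step 4 (drop(b5,rmD,left)): drop {ball_in(b5,rmD)}, keep {ball_in(b2,rmD)}, require {carry(b5,left), robot_in(rmD)}
    → {ball_in(b2,rmD), carry(b5,left), robot_in(rmD)}
  through step 3 (go(rmA,rmD)): drop {robot_in(rmD)}, keep {ball_in(b2,rmD), carry(b5,left)}, require {robot_in(rmA)}
    → {ball_in(b2,rmD), carry(b5,left), robot_in(rmA)}
  through step 2 (go(rmD,rmA)): drop {robot_in(rmA)}, keep {ball_in(b2,rmD), carry(b5,left)}, require {robot_in(rmD)}
    → {ball_in(b2,rmD), carry(b5,left), robot_in(rmD)}
  through step 1 (drop(b2,rmD,right)): drop {ball_in(b2,rmD)}, keep {carry(b5,left), robot_in(rmD)}, require {carry(b2,right), robot_in(rmD)}
    → {carry(b2,right), carry(b5,left), robot_in(rmD)}

== RESULT ==
["carry(b2,right)", "carry(b5,left)", "robot_in(rmD)"]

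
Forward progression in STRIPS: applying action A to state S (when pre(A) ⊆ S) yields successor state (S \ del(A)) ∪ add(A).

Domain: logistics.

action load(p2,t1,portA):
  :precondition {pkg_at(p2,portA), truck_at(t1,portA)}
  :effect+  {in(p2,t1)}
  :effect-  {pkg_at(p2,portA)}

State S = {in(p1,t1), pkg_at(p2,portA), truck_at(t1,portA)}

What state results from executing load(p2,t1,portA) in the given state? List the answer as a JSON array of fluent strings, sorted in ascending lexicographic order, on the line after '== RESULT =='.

Compute (S \ del) ∪ add:
  pre ⊆ S: {pkg_at(p2,portA), truck_at(t1,portA)} ⊆ S  — applicable
  S \ del = {in(p1,t1), truck_at(t1,portA)}
  ∪ add   = {in(p1,t1), in(p2,t1), truck_at(t1,portA)}

== RESULT ==
["in(p1,t1)", "in(p2,t1)", "truck_at(t1,portA)"]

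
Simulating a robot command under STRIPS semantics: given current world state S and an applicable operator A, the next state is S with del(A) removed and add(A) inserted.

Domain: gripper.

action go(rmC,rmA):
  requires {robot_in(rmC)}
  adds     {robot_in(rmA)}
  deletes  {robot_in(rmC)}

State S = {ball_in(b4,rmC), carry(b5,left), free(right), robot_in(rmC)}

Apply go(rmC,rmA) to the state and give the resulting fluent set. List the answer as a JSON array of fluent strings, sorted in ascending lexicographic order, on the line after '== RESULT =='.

Progress:
  pre ⊆ S: {robot_in(rmC)} ⊆ S  — applicable
  S \ del = {ball_in(b4,rmC), carry(b5,left), free(right)}
  ∪ add   = {ball_in(b4,rmC), carry(b5,left), free(right), robot_in(rmA)}

== RESULT ==
["ball_in(b4,rmC)", "carry(b5,left)", "free(right)", "robot_in(rmA)"]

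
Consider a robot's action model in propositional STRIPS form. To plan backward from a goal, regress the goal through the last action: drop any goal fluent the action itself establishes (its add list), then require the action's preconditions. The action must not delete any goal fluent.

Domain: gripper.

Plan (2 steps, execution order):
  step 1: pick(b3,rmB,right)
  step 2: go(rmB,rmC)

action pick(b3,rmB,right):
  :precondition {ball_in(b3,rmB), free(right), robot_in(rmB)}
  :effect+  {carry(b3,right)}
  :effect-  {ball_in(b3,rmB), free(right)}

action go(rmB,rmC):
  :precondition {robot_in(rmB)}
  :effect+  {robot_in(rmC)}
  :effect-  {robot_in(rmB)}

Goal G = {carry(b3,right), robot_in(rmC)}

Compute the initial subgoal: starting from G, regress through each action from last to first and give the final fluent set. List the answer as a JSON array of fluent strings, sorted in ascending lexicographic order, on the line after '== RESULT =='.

Regress step by step:
  through step 2 (go(rmB,rmC)): drop {robot_in(rmC)}, keep {carry(b3,right)}, require {robot_in(rmB)}
    → {carry(b3,right), robot_in(rmB)}
  through step 1 (pick(b3,rmB,right)): drop {carry(b3,right)}, keep {robot_in(rmB)}, require {ball_in(b3,rmB), free(right), robot_in(rmB)}
    → {ball_in(b3,rmB), free(right), robot_in(rmB)}

== RESULT ==
["ball_in(b3,rmB)", "free(right)", "robot_in(rmB)"]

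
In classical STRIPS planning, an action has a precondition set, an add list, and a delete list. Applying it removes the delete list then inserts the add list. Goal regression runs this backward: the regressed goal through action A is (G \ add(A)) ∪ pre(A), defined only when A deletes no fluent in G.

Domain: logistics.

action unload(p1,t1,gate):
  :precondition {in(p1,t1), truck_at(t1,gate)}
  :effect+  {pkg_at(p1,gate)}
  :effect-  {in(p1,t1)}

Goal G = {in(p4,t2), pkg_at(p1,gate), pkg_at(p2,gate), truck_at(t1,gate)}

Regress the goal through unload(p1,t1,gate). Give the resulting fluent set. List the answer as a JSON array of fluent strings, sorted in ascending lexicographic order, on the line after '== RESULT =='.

Compute (G \ add) ∪ pre:
  G ∩ del = {}  (empty — regression defined)
  G \ add = {in(p4,t2), pkg_at(p1,gate), pkg_at(p2,gate), truck_at(t1,gate)} \ {pkg_at(p1,gate)} = {in(p4,t2), pkg_at(p2,gate), truck_at(t1,gate)}
  ∪ pre   = {in(p4,t2), pkg_at(p2,gate), truck_at(t1,gate)} ∪ {in(p1,t1), truck_at(t1,gate)}
          = {in(p1,t1), in(p4,t2), pkg_at(p2,gate), truck_at(t1,gate)}

== RESULT ==
["in(p1,t1)", "in(p4,t2)", "pkg_at(p2,gate)", "truck_at(t1,gate)"]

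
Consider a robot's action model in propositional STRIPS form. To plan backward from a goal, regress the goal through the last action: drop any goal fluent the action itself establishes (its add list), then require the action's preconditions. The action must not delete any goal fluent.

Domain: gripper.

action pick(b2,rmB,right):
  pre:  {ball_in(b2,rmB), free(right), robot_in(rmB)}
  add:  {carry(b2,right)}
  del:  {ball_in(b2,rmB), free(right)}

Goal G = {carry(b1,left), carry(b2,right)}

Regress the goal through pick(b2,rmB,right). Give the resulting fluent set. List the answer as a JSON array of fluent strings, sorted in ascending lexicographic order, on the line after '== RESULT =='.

Regress:
  G ∩ del = {}  (empty — regression defined)
  G \ add = {carry(b1,left), carry(b2,right)} \ {carry(b2,right)} = {carry(b1,left)}
  ∪ pre   = {carry(b1,left)} ∪ {ball_in(b2,rmB), free(right), robot_in(rmB)}
          = {ball_in(b2,rmB), carry(b1,left), free(right), robot_in(rmB)}

== RESULT ==
["ball_in(b2,rmB)", "carry(b1,left)", "free(right)", "robot_in(rmB)"]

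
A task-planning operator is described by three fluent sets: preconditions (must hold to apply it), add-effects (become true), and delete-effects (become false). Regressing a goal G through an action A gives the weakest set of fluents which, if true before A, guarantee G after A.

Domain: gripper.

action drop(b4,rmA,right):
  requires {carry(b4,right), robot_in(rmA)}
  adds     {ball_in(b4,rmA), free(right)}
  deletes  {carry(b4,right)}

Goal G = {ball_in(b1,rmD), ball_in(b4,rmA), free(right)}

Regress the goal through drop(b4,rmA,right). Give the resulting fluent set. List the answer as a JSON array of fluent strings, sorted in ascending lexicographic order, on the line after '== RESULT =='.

Regress:
  G ∩ del = {}  (empty — regression defined)
  G \ add = {ball_in(b1,rmD), ball_in(b4,rmA), free(right)} \ {ball_in(b4,rmA), free(right)} = {ball_in(b1,rmD)}
  ∪ pre   = {ball_in(b1,rmD)} ∪ {carry(b4,right), robot_in(rmA)}
          = {ball_in(b1,rmD), carry(b4,right), robot_in(rmA)}

== RESULT ==
["ball_in(b1,rmD)", "carry(b4,right)", "robot_in(rmA)"]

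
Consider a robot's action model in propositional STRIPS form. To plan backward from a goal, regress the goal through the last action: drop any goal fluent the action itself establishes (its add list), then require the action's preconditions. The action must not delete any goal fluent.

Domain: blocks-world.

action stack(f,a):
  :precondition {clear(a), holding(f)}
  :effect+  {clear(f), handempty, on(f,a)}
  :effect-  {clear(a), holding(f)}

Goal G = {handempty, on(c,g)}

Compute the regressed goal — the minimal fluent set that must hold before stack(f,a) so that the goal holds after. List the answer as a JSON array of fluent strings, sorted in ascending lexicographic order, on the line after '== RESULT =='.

Regress:
  G ∩ del = {}  (empty — regression defined)
  G \ add = {handempty, on(c,g)} \ {clear(f), handempty, on(f,a)} = {on(c,g)}
  ∪ pre   = {on(c,g)} ∪ {clear(a), holding(f)}
          = {clear(a), holding(f), on(c,g)}

== RESULT ==
["clear(a)", "holding(f)", "on(c,g)"]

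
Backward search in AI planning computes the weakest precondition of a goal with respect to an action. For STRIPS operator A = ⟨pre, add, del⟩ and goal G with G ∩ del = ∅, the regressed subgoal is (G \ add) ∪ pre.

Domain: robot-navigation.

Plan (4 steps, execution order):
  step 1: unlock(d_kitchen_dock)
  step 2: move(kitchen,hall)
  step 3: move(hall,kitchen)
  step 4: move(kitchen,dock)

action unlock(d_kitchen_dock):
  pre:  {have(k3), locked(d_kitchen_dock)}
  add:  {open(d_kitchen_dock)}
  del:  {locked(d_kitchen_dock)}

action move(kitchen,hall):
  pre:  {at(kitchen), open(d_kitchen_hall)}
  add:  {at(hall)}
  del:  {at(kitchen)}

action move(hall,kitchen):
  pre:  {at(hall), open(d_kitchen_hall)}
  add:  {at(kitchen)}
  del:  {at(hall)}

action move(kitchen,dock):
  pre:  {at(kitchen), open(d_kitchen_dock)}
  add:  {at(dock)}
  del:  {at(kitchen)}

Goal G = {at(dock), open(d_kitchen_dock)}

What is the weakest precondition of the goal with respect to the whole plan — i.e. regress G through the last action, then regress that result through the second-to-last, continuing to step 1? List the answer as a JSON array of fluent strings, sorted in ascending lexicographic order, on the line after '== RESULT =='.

Work backward from the goal:
  through step 4 (move(kitchen,dock)): drop {at(dock)}, keep {open(d_kitchen_dock)}, require {at(kitchen), open(d_kitchen_dock)}
    → {at(kitchen), open(d_kitchen_dock)}
  through step 3 (move(hall,kitchen)): drop {at(kitchen)}, keep {open(d_kitchen_dock)}, require {at(hall), open(d_kitchen_hall)}
    → {at(hall), open(d_kitchen_dock), open(d_kitchen_hall)}
  through step 2 (move(kitchen,hall)): drop {at(hall)}, keep {open(d_kitchen_dock), open(d_kitchen_hall)}, require {at(kitchen), open(d_kitchen_hall)}
    → {at(kitchen), open(d_kitchen_dock), open(d_kitchen_hall)}
  through step 1 (unlock(d_kitchen_dock)): drop {open(d_kitchen_dock)}, keep {at(kitchen), open(d_kitchen_hall)}, require {have(k3), locked(d_kitchen_dock)}
    → {at(kitchen), have(k3), locked(d_kitchen_dock), open(d_kitchen_hall)}

== RESULT ==
["at(kitchen)", "have(k3)", "locked(d_kitchen_dock)", "open(d_kitchen_hall)"]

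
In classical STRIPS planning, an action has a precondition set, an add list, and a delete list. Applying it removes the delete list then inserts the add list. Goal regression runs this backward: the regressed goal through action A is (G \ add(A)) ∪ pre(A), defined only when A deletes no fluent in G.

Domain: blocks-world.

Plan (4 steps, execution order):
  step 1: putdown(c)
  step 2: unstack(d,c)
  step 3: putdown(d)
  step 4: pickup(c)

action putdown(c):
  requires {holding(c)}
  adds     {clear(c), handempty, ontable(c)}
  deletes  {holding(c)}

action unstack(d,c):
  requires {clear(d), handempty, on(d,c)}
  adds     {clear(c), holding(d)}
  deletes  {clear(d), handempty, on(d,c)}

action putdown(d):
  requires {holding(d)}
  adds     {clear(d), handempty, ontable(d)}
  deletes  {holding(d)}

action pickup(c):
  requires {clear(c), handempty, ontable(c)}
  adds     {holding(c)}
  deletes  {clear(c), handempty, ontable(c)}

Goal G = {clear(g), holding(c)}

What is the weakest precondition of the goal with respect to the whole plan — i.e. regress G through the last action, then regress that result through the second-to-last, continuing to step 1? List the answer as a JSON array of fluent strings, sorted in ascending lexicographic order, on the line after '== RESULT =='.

Work backward from the goal:
  through step 4 (pickup(c)): drop {holding(c)}, keep {clear(g)}, require {clear(c), handempty, ontable(c)}
    → {clear(c), clear(g), handempty, ontable(c)}
  through step 3 (putdown(d)): drop {handempty}, keep {clear(c), clear(g), ontable(c)}, require {holding(d)}
    → {clear(c), clear(g), holding(d), ontable(c)}
  through step 2 (unstack(d,c)): drop {clear(c), holding(d)}, keep {clear(g), ontable(c)}, require {clear(d), handempty, on(d,c)}
    → {clear(d), clear(g), handempty, on(d,c), ontable(c)}
  through step 1 (putdown(c)): drop {handempty, ontable(c)}, keep {clear(d), clear(g), on(d,c)}, require {holding(c)}
    → {clear(d), clear(g), holding(c), on(d,c)}

== RESULT ==
["clear(d)", "clear(g)", "holding(c)", "on(d,c)"]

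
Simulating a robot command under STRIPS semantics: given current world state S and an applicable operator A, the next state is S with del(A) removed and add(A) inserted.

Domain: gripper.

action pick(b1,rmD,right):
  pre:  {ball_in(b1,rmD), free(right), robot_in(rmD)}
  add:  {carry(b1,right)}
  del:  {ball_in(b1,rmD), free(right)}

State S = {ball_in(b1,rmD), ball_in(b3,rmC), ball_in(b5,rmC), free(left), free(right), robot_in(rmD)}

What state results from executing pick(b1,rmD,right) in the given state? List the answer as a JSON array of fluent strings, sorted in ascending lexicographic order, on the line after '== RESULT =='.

Compute (S \ del) ∪ add:
  pre ⊆ S: {ball_in(b1,rmD), free(right), robot_in(rmD)} ⊆ S  — applicable
  S \ del = {ball_in(b3,rmC), ball_in(b5,rmC), free(left), robot_in(rmD)}
  ∪ add   = {ball_in(b3,rmC), ball_in(b5,rmC), carry(b1,right), free(left), robot_in(rmD)}

== RESULT ==
["ball_in(b3,rmC)", "ball_in(b5,rmC)", "carry(b1,right)", "free(left)", "robot_in(rmD)"]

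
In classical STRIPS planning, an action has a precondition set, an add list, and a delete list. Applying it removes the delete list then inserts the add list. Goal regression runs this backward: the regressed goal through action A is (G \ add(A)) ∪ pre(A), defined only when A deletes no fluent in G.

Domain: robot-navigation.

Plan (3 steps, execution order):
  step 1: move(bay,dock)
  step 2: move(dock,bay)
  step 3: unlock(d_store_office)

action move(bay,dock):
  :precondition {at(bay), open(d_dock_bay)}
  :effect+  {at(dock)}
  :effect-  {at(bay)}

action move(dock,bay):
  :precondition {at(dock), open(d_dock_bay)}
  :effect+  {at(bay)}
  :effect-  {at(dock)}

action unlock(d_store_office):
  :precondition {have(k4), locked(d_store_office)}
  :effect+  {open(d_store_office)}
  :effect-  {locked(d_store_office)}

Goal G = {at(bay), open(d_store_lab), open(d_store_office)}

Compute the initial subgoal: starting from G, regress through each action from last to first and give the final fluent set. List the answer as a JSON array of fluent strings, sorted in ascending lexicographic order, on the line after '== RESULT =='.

Work backward from the goal:
  through step 3 (unlock(d_store_office)): drop {open(d_store_office)}, keep {at(bay), open(d_store_lab)}, require {have(k4), locked(d_store_office)}
    → {at(bay), have(k4), locked(d_store_office), open(d_store_lab)}
  through step 2 (move(dock,bay)): drop {at(bay)}, keep {have(k4), locked(d_store_office), open(d_store_lab)}, require {at(dock), open(d_dock_bay)}
    → {at(dock), have(k4), locked(d_store_office), open(d_dock_bay), open(d_store_lab)}
  through step 1 (move(bay,dock)): drop {at(dock)}, keep {have(k4), locked(d_store_office), open(d_dock_bay), open(d_store_lab)}, require {at(bay), open(d_dock_bay)}
    → {at(bay), have(k4), locked(d_store_office), open(d_dock_bay), open(d_store_lab)}

== RESULT ==
["at(bay)", "have(k4)", "locked(d_store_office)", "open(d_dock_bay)", "open(d_store_lab)"]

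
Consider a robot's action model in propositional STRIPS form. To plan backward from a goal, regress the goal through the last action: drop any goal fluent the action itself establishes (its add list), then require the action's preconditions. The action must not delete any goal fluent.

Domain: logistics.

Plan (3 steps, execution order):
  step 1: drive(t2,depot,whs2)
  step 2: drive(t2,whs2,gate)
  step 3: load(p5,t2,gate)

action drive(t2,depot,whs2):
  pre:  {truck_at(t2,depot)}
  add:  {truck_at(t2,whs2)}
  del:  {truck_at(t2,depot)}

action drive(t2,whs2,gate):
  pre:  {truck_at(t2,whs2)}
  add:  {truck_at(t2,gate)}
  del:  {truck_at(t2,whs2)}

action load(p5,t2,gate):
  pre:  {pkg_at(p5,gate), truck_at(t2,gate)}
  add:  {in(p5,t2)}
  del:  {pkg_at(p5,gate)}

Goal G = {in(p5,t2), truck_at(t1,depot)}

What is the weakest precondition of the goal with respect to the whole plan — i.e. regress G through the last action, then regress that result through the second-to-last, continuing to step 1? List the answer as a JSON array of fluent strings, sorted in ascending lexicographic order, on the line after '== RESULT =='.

Work backward from the goal:
  through step 3 (load(p5,t2,gate)): drop {in(p5,t2)}, keep {truck_at(t1,depot)}, require {pkg_at(p5,gate), truck_at(t2,gate)}
    → {pkg_at(p5,gate), truck_at(t1,depot), truck_at(t2,gate)}
  through step 2 (drive(t2,whs2,gate)): drop {truck_at(t2,gate)}, keep {pkg_at(p5,gate), truck_at(t1,depot)}, require {truck_at(t2,whs2)}
    → {pkg_at(p5,gate), truck_at(t1,depot), truck_at(t2,whs2)}
  through step 1 (drive(t2,depot,whs2)): drop {truck_at(t2,whs2)}, keep {pkg_at(p5,gate), truck_at(t1,depot)}, require {truck_at(t2,depot)}
    → {pkg_at(p5,gate), truck_at(t1,depot), truck_at(t2,depot)}

== RESULT ==
["pkg_at(p5,gate)", "truck_at(t1,depot)", "truck_at(t2,depot)"]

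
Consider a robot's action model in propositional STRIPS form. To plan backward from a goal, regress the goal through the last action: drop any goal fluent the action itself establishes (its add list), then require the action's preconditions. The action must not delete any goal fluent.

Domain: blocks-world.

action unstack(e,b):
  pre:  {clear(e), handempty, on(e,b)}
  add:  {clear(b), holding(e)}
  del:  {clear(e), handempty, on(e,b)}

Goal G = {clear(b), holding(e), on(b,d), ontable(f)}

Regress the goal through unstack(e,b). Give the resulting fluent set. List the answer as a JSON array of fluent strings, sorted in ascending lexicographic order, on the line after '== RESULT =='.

Compute (G \ add) ∪ pre:
  G ∩ del = {}  (empty — regression defined)
  G \ add = {clear(b), holding(e), on(b,d), ontable(f)} \ {clear(b), holding(e)} = {on(b,d), ontable(f)}
  ∪ pre   = {on(b,d), ontable(f)} ∪ {clear(e), handempty, on(e,b)}
          = {clear(e), handempty, on(b,d), on(e,b), ontable(f)}

== RESULT ==
["clear(e)", "handempty", "on(b,d)", "on(e,b)", "ontable(f)"]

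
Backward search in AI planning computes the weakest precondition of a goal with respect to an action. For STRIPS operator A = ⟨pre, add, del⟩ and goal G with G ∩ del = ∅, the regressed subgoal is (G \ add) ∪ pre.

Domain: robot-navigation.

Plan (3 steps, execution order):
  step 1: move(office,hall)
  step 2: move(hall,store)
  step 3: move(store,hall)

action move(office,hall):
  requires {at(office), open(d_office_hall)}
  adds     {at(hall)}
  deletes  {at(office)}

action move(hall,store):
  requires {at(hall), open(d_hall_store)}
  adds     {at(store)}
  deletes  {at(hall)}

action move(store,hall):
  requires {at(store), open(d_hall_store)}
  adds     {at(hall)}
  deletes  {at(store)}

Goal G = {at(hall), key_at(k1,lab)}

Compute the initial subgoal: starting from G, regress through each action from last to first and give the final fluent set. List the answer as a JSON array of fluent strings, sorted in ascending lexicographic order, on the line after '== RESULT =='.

Work backward from the goal:
  through step 3 (move(store,hall)): drop {at(hall)}, keep {key_at(k1,lab)}, require {at(store), open(d_hall_store)}
    → {at(store), key_at(k1,lab), open(d_hall_store)}
  through step 2 (move(hall,store)): drop {at(store)}, keep {key_at(k1,lab), open(d_hall_store)}, require {at(hall), open(d_hall_store)}
    → {at(hall), key_at(k1,lab), open(d_hall_store)}
  through step 1 (move(office,hall)): drop {at(hall)}, keep {key_at(k1,lab), open(d_hall_store)}, require {at(office), open(d_office_hall)}
    → {at(office), key_at(k1,lab), open(d_hall_store), open(d_office_hall)}

== RESULT ==
["at(office)", "key_at(k1,lab)", "open(d_hall_store)", "open(d_office_hall)"]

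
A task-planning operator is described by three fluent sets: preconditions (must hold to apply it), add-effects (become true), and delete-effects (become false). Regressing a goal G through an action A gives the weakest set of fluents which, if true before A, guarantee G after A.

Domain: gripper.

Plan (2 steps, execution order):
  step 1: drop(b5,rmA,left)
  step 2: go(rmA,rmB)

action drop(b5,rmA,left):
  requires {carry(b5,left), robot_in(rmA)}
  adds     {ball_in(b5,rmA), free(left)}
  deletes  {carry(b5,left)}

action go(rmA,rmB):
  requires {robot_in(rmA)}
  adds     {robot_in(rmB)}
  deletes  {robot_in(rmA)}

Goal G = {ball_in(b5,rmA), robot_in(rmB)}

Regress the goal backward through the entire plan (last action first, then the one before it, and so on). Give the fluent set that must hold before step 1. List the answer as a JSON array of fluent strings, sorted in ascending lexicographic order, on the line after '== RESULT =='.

Work backward from the goal:
  through step 2 (go(rmA,rmB)): drop {robot_in(rmB)}, keep {ball_in(b5,rmA)}, require {robot_in(rmA)}
    → {ball_in(b5,rmA), robot_in(rmA)}
  through step 1 (drop(b5,rmA,left)): drop {ball_in(b5,rmA)}, keep {robot_in(rmA)}, require {carry(b5,left), robot_in(rmA)}
    → {carry(b5,left), robot_in(rmA)}

== RESULT ==
["carry(b5,left)", "robot_in(rmA)"]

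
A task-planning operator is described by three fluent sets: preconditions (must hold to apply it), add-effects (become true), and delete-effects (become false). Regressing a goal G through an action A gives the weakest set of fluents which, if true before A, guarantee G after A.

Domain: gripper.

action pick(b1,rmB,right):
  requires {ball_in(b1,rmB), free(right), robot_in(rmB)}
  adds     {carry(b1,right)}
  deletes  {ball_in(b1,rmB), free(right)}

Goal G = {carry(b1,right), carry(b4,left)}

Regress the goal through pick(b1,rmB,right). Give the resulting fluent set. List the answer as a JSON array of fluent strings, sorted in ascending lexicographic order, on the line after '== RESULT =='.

Compute (G \ add) ∪ pre:
  G ∩ del = {}  (empty — regression defined)
  G \ add = {carry(b1,right), carry(b4,left)} \ {carry(b1,right)} = {carry(b4,left)}
  ∪ pre   = {carry(b4,left)} ∪ {ball_in(b1,rmB), free(right), robot_in(rmB)}
          = {ball_in(b1,rmB), carry(b4,left), free(right), robot_in(rmB)}

== RESULT ==
["ball_in(b1,rmB)", "carry(b4,left)", "free(right)", "robot_in(rmB)"]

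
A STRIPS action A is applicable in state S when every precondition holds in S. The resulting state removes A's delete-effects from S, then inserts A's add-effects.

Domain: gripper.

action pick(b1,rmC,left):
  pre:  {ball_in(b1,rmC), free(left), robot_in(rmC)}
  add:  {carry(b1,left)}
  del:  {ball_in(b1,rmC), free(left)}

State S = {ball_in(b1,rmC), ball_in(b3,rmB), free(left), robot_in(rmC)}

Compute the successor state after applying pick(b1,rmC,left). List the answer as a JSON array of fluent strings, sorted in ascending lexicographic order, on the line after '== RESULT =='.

Progress:
  pre ⊆ S: {ball_in(b1,rmC), free(left), robot_in(rmC)} ⊆ S  — applicable
  S \ del = {ball_in(b3,rmB), robot_in(rmC)}
  ∪ add   = {ball_in(b3,rmB), carry(b1,left), robot_in(rmC)}

== RESULT ==
["ball_in(b3,rmB)", "carry(b1,left)", "robot_in(rmC)"]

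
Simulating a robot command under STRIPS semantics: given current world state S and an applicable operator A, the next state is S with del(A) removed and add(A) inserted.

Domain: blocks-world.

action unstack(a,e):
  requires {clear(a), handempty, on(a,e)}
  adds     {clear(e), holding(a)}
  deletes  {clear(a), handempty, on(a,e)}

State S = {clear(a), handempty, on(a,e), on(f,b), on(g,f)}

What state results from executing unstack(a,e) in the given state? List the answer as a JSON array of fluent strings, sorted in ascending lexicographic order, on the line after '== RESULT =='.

Progress:
  pre ⊆ S: {clear(a), handempty, on(a,e)} ⊆ S  — applicable
  S \ del = {on(f,b), on(g,f)}
  ∪ add   = {clear(e), holding(a), on(f,b), on(g,f)}

== RESULT ==
["clear(e)", "holding(a)", "on(f,b)", "on(g,f)"]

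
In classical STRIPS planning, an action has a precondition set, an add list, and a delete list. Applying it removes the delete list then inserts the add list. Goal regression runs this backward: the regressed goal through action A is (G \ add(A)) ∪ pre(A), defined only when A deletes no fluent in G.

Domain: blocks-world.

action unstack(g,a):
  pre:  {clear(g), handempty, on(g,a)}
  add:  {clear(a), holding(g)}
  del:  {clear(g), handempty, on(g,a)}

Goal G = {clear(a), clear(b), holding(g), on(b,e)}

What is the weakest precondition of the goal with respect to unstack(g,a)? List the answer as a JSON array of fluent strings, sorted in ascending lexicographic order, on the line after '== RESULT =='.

Regress:
  G ∩ del = {}  (empty — regression defined)
  G \ add = {clear(a), clear(b), holding(g), on(b,e)} \ {clear(a), holding(g)} = {clear(b), on(b,e)}
  ∪ pre   = {clear(b), on(b,e)} ∪ {clear(g), handempty, on(g,a)}
          = {clear(b), clear(g), handempty, on(b,e), on(g,a)}

== RESULT ==
["clear(b)", "clear(g)", "handempty", "on(b,e)", "on(g,a)"]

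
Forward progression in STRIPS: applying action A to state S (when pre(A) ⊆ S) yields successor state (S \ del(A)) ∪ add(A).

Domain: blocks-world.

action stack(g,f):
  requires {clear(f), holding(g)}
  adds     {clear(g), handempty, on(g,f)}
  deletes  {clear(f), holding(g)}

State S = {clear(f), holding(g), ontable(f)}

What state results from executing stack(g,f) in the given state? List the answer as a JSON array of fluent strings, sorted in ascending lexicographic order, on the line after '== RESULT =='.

Compute (S \ del) ∪ add:
  pre ⊆ S: {clear(f), holding(g)} ⊆ S  — applicable
  S \ del = {ontable(f)}
  ∪ add   = {clear(g), handempty, on(g,f), ontable(f)}

== RESULT ==
["clear(g)", "handempty", "on(g,f)", "ontable(f)"]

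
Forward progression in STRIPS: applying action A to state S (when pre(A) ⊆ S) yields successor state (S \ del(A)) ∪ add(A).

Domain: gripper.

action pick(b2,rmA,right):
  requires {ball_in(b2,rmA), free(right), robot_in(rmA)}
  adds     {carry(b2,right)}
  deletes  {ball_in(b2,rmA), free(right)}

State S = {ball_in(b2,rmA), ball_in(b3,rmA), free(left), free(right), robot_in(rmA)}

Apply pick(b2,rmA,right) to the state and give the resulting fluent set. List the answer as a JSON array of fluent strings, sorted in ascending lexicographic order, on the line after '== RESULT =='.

Progress:
  pre ⊆ S: {ball_in(b2,rmA), free(right), robot_in(rmA)} ⊆ S  — applicable
  S \ del = {ball_in(b3,rmA), free(left), robot_in(rmA)}
  ∪ add   = {ball_in(b3,rmA), carry(b2,right), free(left), robot_in(rmA)}

== RESULT ==
["ball_in(b3,rmA)", "carry(b2,right)", "free(left)", "robot_in(rmA)"]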